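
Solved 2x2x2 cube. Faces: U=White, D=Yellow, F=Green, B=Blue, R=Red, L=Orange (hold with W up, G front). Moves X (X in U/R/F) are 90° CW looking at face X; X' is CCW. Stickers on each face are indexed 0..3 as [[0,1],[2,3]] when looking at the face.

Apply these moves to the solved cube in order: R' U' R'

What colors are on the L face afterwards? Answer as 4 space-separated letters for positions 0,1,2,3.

Answer: Y B O O

Derivation:
After move 1 (R'): R=RRRR U=WBWB F=GWGW D=YGYG B=YBYB
After move 2 (U'): U=BBWW F=OOGW R=GWRR B=RRYB L=YBOO
After move 3 (R'): R=WRGR U=BYWR F=OBGW D=YOYW B=GRGB
Query: L face = YBOO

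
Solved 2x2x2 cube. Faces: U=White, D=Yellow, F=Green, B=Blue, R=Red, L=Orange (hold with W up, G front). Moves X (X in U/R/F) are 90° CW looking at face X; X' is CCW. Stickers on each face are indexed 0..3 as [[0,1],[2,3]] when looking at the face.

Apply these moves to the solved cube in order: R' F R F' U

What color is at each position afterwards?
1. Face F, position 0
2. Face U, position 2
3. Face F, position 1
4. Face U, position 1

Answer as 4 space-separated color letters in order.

After move 1 (R'): R=RRRR U=WBWB F=GWGW D=YGYG B=YBYB
After move 2 (F): F=GGWW U=WBOO R=WRBR D=RRYG L=OYOG
After move 3 (R): R=BWRR U=WGOW F=GRWG D=RYYY B=OBBB
After move 4 (F'): F=RGGW U=WGBR R=YWRR D=YGYY L=OWOO
After move 5 (U): U=BWRG F=YWGW R=OBRR B=OWBB L=RGOO
Query 1: F[0] = Y
Query 2: U[2] = R
Query 3: F[1] = W
Query 4: U[1] = W

Answer: Y R W W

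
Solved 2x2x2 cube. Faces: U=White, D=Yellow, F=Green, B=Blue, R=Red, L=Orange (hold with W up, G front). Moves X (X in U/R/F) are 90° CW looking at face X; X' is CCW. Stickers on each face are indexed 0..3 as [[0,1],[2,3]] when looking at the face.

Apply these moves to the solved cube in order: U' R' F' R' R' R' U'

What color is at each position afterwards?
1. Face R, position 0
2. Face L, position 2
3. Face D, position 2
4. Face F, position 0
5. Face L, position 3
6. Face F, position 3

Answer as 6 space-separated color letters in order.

Answer: W O Y B W G

Derivation:
After move 1 (U'): U=WWWW F=OOGG R=GGRR B=RRBB L=BBOO
After move 2 (R'): R=GRGR U=WBWR F=OWGW D=YOYG B=YRYB
After move 3 (F'): F=WWOG U=WBGG R=ORYR D=BOYG L=BROW
After move 4 (R'): R=RROY U=WYGY F=WBOG D=BWYG B=GROB
After move 5 (R'): R=RYRO U=WOGG F=WYOY D=BBYG B=GRWB
After move 6 (R'): R=YORR U=WWGG F=WOOG D=BYYY B=GRBB
After move 7 (U'): U=WGWG F=BROG R=WORR B=YOBB L=GROW
Query 1: R[0] = W
Query 2: L[2] = O
Query 3: D[2] = Y
Query 4: F[0] = B
Query 5: L[3] = W
Query 6: F[3] = G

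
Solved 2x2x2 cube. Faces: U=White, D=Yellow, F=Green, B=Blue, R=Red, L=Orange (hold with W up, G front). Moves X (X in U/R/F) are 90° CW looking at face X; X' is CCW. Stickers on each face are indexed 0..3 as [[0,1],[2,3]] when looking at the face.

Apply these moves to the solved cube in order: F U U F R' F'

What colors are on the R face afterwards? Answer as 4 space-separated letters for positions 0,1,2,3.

After move 1 (F): F=GGGG U=WWOO R=WRWR D=RRYY L=OYOY
After move 2 (U): U=OWOW F=WRGG R=BBWR B=OYBB L=GGOY
After move 3 (U): U=OOWW F=BBGG R=OYWR B=GGBB L=WROY
After move 4 (F): F=GBGB U=OOYR R=WYWR D=WOYY L=WROR
After move 5 (R'): R=YRWW U=OBYG F=GOGR D=WBYB B=YGOB
After move 6 (F'): F=ORGG U=OBYW R=BRWW D=RRYB L=WGOY
Query: R face = BRWW

Answer: B R W W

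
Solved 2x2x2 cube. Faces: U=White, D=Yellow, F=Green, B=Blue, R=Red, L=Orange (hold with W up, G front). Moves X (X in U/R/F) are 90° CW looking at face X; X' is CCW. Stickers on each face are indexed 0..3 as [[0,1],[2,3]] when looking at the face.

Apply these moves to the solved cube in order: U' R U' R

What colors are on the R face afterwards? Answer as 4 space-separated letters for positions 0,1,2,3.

After move 1 (U'): U=WWWW F=OOGG R=GGRR B=RRBB L=BBOO
After move 2 (R): R=RGRG U=WOWG F=OYGY D=YBYR B=WRWB
After move 3 (U'): U=OGWW F=BBGY R=OYRG B=RGWB L=WROO
After move 4 (R): R=ROGY U=OBWY F=BBGR D=YWYR B=WGGB
Query: R face = ROGY

Answer: R O G Y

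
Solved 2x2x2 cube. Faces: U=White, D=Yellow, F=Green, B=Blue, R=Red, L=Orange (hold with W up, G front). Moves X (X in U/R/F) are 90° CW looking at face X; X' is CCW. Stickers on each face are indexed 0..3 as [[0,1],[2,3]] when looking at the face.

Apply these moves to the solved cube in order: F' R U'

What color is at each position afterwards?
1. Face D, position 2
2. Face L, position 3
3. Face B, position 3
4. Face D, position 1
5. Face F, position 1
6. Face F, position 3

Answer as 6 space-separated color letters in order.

Answer: Y W B B W Y

Derivation:
After move 1 (F'): F=GGGG U=WWRR R=YRYR D=OOYY L=OWOW
After move 2 (R): R=YYRR U=WGRG F=GOGY D=OBYB B=RBWB
After move 3 (U'): U=GGWR F=OWGY R=GORR B=YYWB L=RBOW
Query 1: D[2] = Y
Query 2: L[3] = W
Query 3: B[3] = B
Query 4: D[1] = B
Query 5: F[1] = W
Query 6: F[3] = Y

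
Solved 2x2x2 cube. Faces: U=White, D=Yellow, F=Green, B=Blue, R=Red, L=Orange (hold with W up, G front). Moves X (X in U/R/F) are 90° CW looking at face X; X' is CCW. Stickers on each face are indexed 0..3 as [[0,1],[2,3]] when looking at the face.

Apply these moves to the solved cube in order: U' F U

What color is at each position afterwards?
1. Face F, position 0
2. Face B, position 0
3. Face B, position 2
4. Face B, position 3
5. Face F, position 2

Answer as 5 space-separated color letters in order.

After move 1 (U'): U=WWWW F=OOGG R=GGRR B=RRBB L=BBOO
After move 2 (F): F=GOGO U=WWOB R=WGWR D=RGYY L=BYOY
After move 3 (U): U=OWBW F=WGGO R=RRWR B=BYBB L=GOOY
Query 1: F[0] = W
Query 2: B[0] = B
Query 3: B[2] = B
Query 4: B[3] = B
Query 5: F[2] = G

Answer: W B B B G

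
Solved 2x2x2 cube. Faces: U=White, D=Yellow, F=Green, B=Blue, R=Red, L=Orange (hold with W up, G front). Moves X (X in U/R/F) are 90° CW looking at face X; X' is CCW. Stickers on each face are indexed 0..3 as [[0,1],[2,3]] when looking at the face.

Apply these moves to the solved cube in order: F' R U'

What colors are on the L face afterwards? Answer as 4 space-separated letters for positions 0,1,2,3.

After move 1 (F'): F=GGGG U=WWRR R=YRYR D=OOYY L=OWOW
After move 2 (R): R=YYRR U=WGRG F=GOGY D=OBYB B=RBWB
After move 3 (U'): U=GGWR F=OWGY R=GORR B=YYWB L=RBOW
Query: L face = RBOW

Answer: R B O W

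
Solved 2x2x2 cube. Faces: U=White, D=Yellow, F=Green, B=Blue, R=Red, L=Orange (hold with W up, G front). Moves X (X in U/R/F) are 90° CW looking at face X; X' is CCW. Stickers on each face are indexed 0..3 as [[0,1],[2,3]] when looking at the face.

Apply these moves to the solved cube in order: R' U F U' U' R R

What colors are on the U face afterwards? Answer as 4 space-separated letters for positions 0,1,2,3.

After move 1 (R'): R=RRRR U=WBWB F=GWGW D=YGYG B=YBYB
After move 2 (U): U=WWBB F=RRGW R=YBRR B=OOYB L=GWOO
After move 3 (F): F=GRWR U=WWOW R=BBBR D=RYYG L=GYOG
After move 4 (U'): U=WWWO F=GYWR R=GRBR B=BBYB L=OOOG
After move 5 (U'): U=WOWW F=OOWR R=GYBR B=GRYB L=BBOG
After move 6 (R): R=BGRY U=WOWR F=OYWG D=RYYG B=WROB
After move 7 (R): R=RBYG U=WYWG F=OYWG D=ROYW B=RROB
Query: U face = WYWG

Answer: W Y W G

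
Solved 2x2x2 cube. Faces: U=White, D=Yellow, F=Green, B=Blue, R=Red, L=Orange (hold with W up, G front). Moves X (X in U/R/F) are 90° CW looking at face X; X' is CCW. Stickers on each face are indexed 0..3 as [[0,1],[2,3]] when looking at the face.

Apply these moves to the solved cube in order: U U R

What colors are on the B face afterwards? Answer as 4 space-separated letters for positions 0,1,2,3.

After move 1 (U): U=WWWW F=RRGG R=BBRR B=OOBB L=GGOO
After move 2 (U): U=WWWW F=BBGG R=OORR B=GGBB L=RROO
After move 3 (R): R=RORO U=WBWG F=BYGY D=YBYG B=WGWB
Query: B face = WGWB

Answer: W G W B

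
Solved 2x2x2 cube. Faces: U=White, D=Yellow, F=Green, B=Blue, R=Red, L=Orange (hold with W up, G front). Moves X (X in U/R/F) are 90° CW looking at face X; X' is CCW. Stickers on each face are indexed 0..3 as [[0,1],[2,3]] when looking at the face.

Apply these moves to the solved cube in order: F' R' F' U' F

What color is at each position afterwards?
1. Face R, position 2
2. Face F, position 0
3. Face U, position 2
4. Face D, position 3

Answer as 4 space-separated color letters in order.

Answer: R G R G

Derivation:
After move 1 (F'): F=GGGG U=WWRR R=YRYR D=OOYY L=OWOW
After move 2 (R'): R=RRYY U=WBRB F=GWGR D=OGYG B=YBOB
After move 3 (F'): F=WRGG U=WBRY R=GROY D=WWYG L=OBOR
After move 4 (U'): U=BYWR F=OBGG R=WROY B=GROB L=YBOR
After move 5 (F): F=GOGB U=BYRB R=WRRY D=OWYG L=YWOW
Query 1: R[2] = R
Query 2: F[0] = G
Query 3: U[2] = R
Query 4: D[3] = G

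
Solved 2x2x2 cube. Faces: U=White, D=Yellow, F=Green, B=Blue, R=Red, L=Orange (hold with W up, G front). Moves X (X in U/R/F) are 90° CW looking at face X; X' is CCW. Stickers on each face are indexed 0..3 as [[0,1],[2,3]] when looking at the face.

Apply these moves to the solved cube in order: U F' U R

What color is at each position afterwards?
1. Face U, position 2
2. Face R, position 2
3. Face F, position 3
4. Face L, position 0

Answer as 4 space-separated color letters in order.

Answer: R R Y R

Derivation:
After move 1 (U): U=WWWW F=RRGG R=BBRR B=OOBB L=GGOO
After move 2 (F'): F=RGRG U=WWBR R=YBYR D=GOYY L=GWOW
After move 3 (U): U=BWRW F=YBRG R=OOYR B=GWBB L=RGOW
After move 4 (R): R=YORO U=BBRG F=YORY D=GBYG B=WWWB
Query 1: U[2] = R
Query 2: R[2] = R
Query 3: F[3] = Y
Query 4: L[0] = R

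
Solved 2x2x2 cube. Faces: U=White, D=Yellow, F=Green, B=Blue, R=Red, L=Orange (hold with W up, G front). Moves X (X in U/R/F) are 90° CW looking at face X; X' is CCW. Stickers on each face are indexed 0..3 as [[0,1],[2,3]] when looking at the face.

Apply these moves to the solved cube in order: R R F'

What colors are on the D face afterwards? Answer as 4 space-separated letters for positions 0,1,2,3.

After move 1 (R): R=RRRR U=WGWG F=GYGY D=YBYB B=WBWB
After move 2 (R): R=RRRR U=WYWY F=GBGB D=YWYW B=GBGB
After move 3 (F'): F=BBGG U=WYRR R=WRYR D=OOYW L=OYOW
Query: D face = OOYW

Answer: O O Y W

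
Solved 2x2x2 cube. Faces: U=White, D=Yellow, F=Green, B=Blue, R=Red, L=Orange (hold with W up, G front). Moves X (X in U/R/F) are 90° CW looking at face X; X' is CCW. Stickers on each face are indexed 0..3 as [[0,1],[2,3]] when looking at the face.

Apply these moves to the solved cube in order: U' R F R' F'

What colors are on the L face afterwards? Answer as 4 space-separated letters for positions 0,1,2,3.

Answer: B W O O

Derivation:
After move 1 (U'): U=WWWW F=OOGG R=GGRR B=RRBB L=BBOO
After move 2 (R): R=RGRG U=WOWG F=OYGY D=YBYR B=WRWB
After move 3 (F): F=GOYY U=WOOB R=WGGG D=RRYR L=BYOB
After move 4 (R'): R=GGWG U=WWOW F=GOYB D=ROYY B=RRRB
After move 5 (F'): F=OBGY U=WWGW R=OGRG D=YBYY L=BWOO
Query: L face = BWOO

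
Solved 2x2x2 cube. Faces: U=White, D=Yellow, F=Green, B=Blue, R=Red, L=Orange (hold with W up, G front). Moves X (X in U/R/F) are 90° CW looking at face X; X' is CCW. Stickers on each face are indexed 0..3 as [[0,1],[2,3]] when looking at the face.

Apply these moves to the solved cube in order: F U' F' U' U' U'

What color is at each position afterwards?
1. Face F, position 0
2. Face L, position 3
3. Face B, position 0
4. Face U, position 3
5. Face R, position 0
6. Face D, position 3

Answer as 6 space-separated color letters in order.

Answer: R W B O W Y

Derivation:
After move 1 (F): F=GGGG U=WWOO R=WRWR D=RRYY L=OYOY
After move 2 (U'): U=WOWO F=OYGG R=GGWR B=WRBB L=BBOY
After move 3 (F'): F=YGOG U=WOGW R=RGRR D=BYYY L=BOOW
After move 4 (U'): U=OWWG F=BOOG R=YGRR B=RGBB L=WROW
After move 5 (U'): U=WGOW F=WROG R=BORR B=YGBB L=RGOW
After move 6 (U'): U=GWWO F=RGOG R=WRRR B=BOBB L=YGOW
Query 1: F[0] = R
Query 2: L[3] = W
Query 3: B[0] = B
Query 4: U[3] = O
Query 5: R[0] = W
Query 6: D[3] = Y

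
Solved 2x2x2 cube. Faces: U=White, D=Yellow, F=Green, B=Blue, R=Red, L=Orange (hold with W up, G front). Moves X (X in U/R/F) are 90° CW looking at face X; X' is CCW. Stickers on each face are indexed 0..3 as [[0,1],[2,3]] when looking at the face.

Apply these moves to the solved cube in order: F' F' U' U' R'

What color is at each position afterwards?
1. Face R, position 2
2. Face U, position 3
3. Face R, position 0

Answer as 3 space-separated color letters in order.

After move 1 (F'): F=GGGG U=WWRR R=YRYR D=OOYY L=OWOW
After move 2 (F'): F=GGGG U=WWYY R=OROR D=WWYY L=OROR
After move 3 (U'): U=WYWY F=ORGG R=GGOR B=ORBB L=BBOR
After move 4 (U'): U=YYWW F=BBGG R=OROR B=GGBB L=OROR
After move 5 (R'): R=RROO U=YBWG F=BYGW D=WBYG B=YGWB
Query 1: R[2] = O
Query 2: U[3] = G
Query 3: R[0] = R

Answer: O G R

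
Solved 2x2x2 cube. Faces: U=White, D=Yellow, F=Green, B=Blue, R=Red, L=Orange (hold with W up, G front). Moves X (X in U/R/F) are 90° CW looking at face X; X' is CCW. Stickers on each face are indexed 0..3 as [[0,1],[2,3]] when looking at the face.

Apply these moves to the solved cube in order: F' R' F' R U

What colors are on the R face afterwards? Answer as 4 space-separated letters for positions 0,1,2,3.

Answer: Y B Y R

Derivation:
After move 1 (F'): F=GGGG U=WWRR R=YRYR D=OOYY L=OWOW
After move 2 (R'): R=RRYY U=WBRB F=GWGR D=OGYG B=YBOB
After move 3 (F'): F=WRGG U=WBRY R=GROY D=WWYG L=OBOR
After move 4 (R): R=OGYR U=WRRG F=WWGG D=WOYY B=YBBB
After move 5 (U): U=RWGR F=OGGG R=YBYR B=OBBB L=WWOR
Query: R face = YBYR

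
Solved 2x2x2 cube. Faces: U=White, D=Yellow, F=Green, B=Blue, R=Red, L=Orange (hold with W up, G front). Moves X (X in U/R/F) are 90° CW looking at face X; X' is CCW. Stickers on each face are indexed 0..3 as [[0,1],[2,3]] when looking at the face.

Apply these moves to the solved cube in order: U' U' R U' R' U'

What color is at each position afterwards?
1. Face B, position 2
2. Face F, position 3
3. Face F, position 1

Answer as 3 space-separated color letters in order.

After move 1 (U'): U=WWWW F=OOGG R=GGRR B=RRBB L=BBOO
After move 2 (U'): U=WWWW F=BBGG R=OORR B=GGBB L=RROO
After move 3 (R): R=RORO U=WBWG F=BYGY D=YBYG B=WGWB
After move 4 (U'): U=BGWW F=RRGY R=BYRO B=ROWB L=WGOO
After move 5 (R'): R=YOBR U=BWWR F=RGGW D=YRYY B=GOBB
After move 6 (U'): U=WRBW F=WGGW R=RGBR B=YOBB L=GOOO
Query 1: B[2] = B
Query 2: F[3] = W
Query 3: F[1] = G

Answer: B W G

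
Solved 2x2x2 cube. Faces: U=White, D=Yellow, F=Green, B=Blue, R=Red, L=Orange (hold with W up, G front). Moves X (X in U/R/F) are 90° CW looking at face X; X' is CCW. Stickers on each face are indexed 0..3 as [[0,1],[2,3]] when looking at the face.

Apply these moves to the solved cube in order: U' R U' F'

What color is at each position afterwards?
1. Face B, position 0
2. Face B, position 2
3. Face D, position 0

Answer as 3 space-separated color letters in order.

Answer: R W R

Derivation:
After move 1 (U'): U=WWWW F=OOGG R=GGRR B=RRBB L=BBOO
After move 2 (R): R=RGRG U=WOWG F=OYGY D=YBYR B=WRWB
After move 3 (U'): U=OGWW F=BBGY R=OYRG B=RGWB L=WROO
After move 4 (F'): F=BYBG U=OGOR R=BYYG D=ROYR L=WWOW
Query 1: B[0] = R
Query 2: B[2] = W
Query 3: D[0] = R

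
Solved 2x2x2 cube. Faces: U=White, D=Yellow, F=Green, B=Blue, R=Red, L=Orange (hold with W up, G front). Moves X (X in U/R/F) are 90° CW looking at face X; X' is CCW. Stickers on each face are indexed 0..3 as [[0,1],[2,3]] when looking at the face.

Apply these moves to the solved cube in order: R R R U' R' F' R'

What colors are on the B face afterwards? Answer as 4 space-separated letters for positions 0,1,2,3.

Answer: W R O B

Derivation:
After move 1 (R): R=RRRR U=WGWG F=GYGY D=YBYB B=WBWB
After move 2 (R): R=RRRR U=WYWY F=GBGB D=YWYW B=GBGB
After move 3 (R): R=RRRR U=WBWB F=GWGW D=YGYG B=YBYB
After move 4 (U'): U=BBWW F=OOGW R=GWRR B=RRYB L=YBOO
After move 5 (R'): R=WRGR U=BYWR F=OBGW D=YOYW B=GRGB
After move 6 (F'): F=BWOG U=BYWG R=ORYR D=BOYW L=YROW
After move 7 (R'): R=RROY U=BGWG F=BYOG D=BWYG B=WROB
Query: B face = WROB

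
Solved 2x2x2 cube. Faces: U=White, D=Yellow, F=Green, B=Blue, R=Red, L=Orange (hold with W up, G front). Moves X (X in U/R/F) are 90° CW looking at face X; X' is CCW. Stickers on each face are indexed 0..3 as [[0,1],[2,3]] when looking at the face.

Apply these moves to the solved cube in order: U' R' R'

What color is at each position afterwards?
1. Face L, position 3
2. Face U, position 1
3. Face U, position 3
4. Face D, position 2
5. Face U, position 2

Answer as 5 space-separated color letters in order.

Answer: O Y Y Y W

Derivation:
After move 1 (U'): U=WWWW F=OOGG R=GGRR B=RRBB L=BBOO
After move 2 (R'): R=GRGR U=WBWR F=OWGW D=YOYG B=YRYB
After move 3 (R'): R=RRGG U=WYWY F=OBGR D=YWYW B=GROB
Query 1: L[3] = O
Query 2: U[1] = Y
Query 3: U[3] = Y
Query 4: D[2] = Y
Query 5: U[2] = W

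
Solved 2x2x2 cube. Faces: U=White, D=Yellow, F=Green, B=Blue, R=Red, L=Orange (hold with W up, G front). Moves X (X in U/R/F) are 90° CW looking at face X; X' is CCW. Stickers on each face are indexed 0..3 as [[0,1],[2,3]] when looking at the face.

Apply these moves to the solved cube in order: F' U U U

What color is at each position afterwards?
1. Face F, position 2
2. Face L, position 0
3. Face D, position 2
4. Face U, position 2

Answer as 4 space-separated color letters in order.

Answer: G B Y W

Derivation:
After move 1 (F'): F=GGGG U=WWRR R=YRYR D=OOYY L=OWOW
After move 2 (U): U=RWRW F=YRGG R=BBYR B=OWBB L=GGOW
After move 3 (U): U=RRWW F=BBGG R=OWYR B=GGBB L=YROW
After move 4 (U): U=WRWR F=OWGG R=GGYR B=YRBB L=BBOW
Query 1: F[2] = G
Query 2: L[0] = B
Query 3: D[2] = Y
Query 4: U[2] = W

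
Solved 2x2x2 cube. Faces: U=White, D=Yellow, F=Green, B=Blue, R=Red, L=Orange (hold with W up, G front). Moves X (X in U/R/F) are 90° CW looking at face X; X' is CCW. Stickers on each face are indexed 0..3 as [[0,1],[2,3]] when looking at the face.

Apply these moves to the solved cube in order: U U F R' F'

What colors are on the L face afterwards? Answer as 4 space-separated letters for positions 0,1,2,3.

Answer: R G O O

Derivation:
After move 1 (U): U=WWWW F=RRGG R=BBRR B=OOBB L=GGOO
After move 2 (U): U=WWWW F=BBGG R=OORR B=GGBB L=RROO
After move 3 (F): F=GBGB U=WWOR R=WOWR D=ROYY L=RYOY
After move 4 (R'): R=ORWW U=WBOG F=GWGR D=RBYB B=YGOB
After move 5 (F'): F=WRGG U=WBOW R=BRRW D=YYYB L=RGOO
Query: L face = RGOO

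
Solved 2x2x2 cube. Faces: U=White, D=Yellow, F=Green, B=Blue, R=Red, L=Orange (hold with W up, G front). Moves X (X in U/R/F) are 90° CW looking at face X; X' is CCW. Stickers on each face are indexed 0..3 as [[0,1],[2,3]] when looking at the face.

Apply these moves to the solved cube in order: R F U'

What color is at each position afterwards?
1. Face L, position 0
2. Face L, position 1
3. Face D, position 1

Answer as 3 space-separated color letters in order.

Answer: W B R

Derivation:
After move 1 (R): R=RRRR U=WGWG F=GYGY D=YBYB B=WBWB
After move 2 (F): F=GGYY U=WGOO R=WRGR D=RRYB L=OYOB
After move 3 (U'): U=GOWO F=OYYY R=GGGR B=WRWB L=WBOB
Query 1: L[0] = W
Query 2: L[1] = B
Query 3: D[1] = R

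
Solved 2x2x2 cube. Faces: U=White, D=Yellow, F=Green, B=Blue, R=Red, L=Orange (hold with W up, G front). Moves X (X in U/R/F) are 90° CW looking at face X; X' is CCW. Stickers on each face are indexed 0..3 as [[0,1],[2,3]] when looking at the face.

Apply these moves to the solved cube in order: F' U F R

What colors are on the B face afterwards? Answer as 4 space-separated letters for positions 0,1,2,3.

After move 1 (F'): F=GGGG U=WWRR R=YRYR D=OOYY L=OWOW
After move 2 (U): U=RWRW F=YRGG R=BBYR B=OWBB L=GGOW
After move 3 (F): F=GYGR U=RWWG R=RBWR D=YBYY L=GOOO
After move 4 (R): R=WRRB U=RYWR F=GBGY D=YBYO B=GWWB
Query: B face = GWWB

Answer: G W W B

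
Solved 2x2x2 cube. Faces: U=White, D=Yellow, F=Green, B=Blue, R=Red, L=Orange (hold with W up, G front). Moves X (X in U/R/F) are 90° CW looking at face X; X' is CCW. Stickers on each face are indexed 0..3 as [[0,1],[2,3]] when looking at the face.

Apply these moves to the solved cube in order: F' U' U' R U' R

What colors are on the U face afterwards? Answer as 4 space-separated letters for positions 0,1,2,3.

After move 1 (F'): F=GGGG U=WWRR R=YRYR D=OOYY L=OWOW
After move 2 (U'): U=WRWR F=OWGG R=GGYR B=YRBB L=BBOW
After move 3 (U'): U=RRWW F=BBGG R=OWYR B=GGBB L=YROW
After move 4 (R): R=YORW U=RBWG F=BOGY D=OBYG B=WGRB
After move 5 (U'): U=BGRW F=YRGY R=BORW B=YORB L=WGOW
After move 6 (R): R=RBWO U=BRRY F=YBGG D=ORYY B=WOGB
Query: U face = BRRY

Answer: B R R Y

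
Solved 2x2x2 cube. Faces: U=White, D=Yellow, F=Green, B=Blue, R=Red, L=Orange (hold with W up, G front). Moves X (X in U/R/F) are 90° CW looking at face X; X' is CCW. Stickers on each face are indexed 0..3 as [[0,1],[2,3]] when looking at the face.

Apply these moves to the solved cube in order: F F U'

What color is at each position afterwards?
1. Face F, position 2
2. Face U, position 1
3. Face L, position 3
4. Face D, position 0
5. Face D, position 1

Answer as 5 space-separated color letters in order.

After move 1 (F): F=GGGG U=WWOO R=WRWR D=RRYY L=OYOY
After move 2 (F): F=GGGG U=WWYY R=OROR D=WWYY L=OROR
After move 3 (U'): U=WYWY F=ORGG R=GGOR B=ORBB L=BBOR
Query 1: F[2] = G
Query 2: U[1] = Y
Query 3: L[3] = R
Query 4: D[0] = W
Query 5: D[1] = W

Answer: G Y R W W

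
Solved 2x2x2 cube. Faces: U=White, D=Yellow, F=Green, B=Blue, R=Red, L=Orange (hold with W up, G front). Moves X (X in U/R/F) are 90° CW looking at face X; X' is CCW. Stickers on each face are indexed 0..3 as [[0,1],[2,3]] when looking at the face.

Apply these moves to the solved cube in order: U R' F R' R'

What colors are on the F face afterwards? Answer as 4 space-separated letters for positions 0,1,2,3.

After move 1 (U): U=WWWW F=RRGG R=BBRR B=OOBB L=GGOO
After move 2 (R'): R=BRBR U=WBWO F=RWGW D=YRYG B=YOYB
After move 3 (F): F=GRWW U=WBOG R=WROR D=BBYG L=GYOR
After move 4 (R'): R=RRWO U=WYOY F=GBWG D=BRYW B=GOBB
After move 5 (R'): R=RORW U=WBOG F=GYWY D=BBYG B=WORB
Query: F face = GYWY

Answer: G Y W Y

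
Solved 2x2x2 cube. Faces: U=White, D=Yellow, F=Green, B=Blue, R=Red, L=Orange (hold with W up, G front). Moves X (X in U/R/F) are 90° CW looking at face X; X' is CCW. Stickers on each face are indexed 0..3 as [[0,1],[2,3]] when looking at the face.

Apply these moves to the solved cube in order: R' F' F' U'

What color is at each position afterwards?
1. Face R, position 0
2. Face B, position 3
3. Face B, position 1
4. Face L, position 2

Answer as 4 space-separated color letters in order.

After move 1 (R'): R=RRRR U=WBWB F=GWGW D=YGYG B=YBYB
After move 2 (F'): F=WWGG U=WBRR R=GRYR D=OOYG L=OBOW
After move 3 (F'): F=WGWG U=WBGY R=OROR D=BWYG L=OROR
After move 4 (U'): U=BYWG F=ORWG R=WGOR B=ORYB L=YBOR
Query 1: R[0] = W
Query 2: B[3] = B
Query 3: B[1] = R
Query 4: L[2] = O

Answer: W B R O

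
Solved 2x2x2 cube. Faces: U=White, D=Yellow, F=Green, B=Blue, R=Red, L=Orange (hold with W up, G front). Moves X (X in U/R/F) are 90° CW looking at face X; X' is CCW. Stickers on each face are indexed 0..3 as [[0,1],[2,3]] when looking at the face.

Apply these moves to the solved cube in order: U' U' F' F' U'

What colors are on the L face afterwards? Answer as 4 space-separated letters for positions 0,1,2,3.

After move 1 (U'): U=WWWW F=OOGG R=GGRR B=RRBB L=BBOO
After move 2 (U'): U=WWWW F=BBGG R=OORR B=GGBB L=RROO
After move 3 (F'): F=BGBG U=WWOR R=YOYR D=ROYY L=RWOW
After move 4 (F'): F=GGBB U=WWYY R=OORR D=WWYY L=RROO
After move 5 (U'): U=WYWY F=RRBB R=GGRR B=OOBB L=GGOO
Query: L face = GGOO

Answer: G G O O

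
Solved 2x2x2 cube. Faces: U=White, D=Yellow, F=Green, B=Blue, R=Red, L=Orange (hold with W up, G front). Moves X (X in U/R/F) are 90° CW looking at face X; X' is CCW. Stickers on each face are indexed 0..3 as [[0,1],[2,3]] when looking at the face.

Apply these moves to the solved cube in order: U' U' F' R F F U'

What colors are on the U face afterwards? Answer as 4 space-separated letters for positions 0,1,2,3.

After move 1 (U'): U=WWWW F=OOGG R=GGRR B=RRBB L=BBOO
After move 2 (U'): U=WWWW F=BBGG R=OORR B=GGBB L=RROO
After move 3 (F'): F=BGBG U=WWOR R=YOYR D=ROYY L=RWOW
After move 4 (R): R=YYRO U=WGOG F=BOBY D=RBYG B=RGWB
After move 5 (F): F=BBYO U=WGWW R=OYGO D=RYYG L=RROB
After move 6 (F): F=YBOB U=WGBR R=WYWO D=GOYG L=RROY
After move 7 (U'): U=GRWB F=RROB R=YBWO B=WYWB L=RGOY
Query: U face = GRWB

Answer: G R W B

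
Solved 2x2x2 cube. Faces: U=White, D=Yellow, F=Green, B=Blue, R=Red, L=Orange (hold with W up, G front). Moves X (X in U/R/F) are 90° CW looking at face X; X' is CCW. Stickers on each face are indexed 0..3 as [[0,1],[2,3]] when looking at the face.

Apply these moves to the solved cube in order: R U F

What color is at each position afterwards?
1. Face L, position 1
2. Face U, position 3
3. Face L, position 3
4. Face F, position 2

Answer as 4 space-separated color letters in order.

After move 1 (R): R=RRRR U=WGWG F=GYGY D=YBYB B=WBWB
After move 2 (U): U=WWGG F=RRGY R=WBRR B=OOWB L=GYOO
After move 3 (F): F=GRYR U=WWOY R=GBGR D=RWYB L=GYOB
Query 1: L[1] = Y
Query 2: U[3] = Y
Query 3: L[3] = B
Query 4: F[2] = Y

Answer: Y Y B Y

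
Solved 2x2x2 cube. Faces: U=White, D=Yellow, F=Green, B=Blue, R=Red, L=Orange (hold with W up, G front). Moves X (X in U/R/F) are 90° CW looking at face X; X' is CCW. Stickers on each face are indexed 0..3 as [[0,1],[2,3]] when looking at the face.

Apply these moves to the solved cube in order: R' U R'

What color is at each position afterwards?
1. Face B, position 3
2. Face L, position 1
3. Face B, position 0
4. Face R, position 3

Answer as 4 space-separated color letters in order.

Answer: B W G R

Derivation:
After move 1 (R'): R=RRRR U=WBWB F=GWGW D=YGYG B=YBYB
After move 2 (U): U=WWBB F=RRGW R=YBRR B=OOYB L=GWOO
After move 3 (R'): R=BRYR U=WYBO F=RWGB D=YRYW B=GOGB
Query 1: B[3] = B
Query 2: L[1] = W
Query 3: B[0] = G
Query 4: R[3] = R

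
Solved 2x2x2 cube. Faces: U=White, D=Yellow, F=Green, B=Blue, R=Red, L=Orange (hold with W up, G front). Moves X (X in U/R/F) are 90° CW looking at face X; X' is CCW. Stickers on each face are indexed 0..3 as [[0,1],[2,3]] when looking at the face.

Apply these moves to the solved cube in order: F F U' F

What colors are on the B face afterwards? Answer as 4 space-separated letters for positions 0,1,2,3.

Answer: O R B B

Derivation:
After move 1 (F): F=GGGG U=WWOO R=WRWR D=RRYY L=OYOY
After move 2 (F): F=GGGG U=WWYY R=OROR D=WWYY L=OROR
After move 3 (U'): U=WYWY F=ORGG R=GGOR B=ORBB L=BBOR
After move 4 (F): F=GOGR U=WYRB R=WGYR D=OGYY L=BWOW
Query: B face = ORBB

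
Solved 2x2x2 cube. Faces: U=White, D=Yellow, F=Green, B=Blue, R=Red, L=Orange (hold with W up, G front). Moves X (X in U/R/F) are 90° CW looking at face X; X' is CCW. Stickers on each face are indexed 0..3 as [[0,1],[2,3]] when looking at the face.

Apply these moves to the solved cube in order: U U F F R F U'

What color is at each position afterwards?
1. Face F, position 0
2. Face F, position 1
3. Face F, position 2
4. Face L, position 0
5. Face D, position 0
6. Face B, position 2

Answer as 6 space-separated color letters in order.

After move 1 (U): U=WWWW F=RRGG R=BBRR B=OOBB L=GGOO
After move 2 (U): U=WWWW F=BBGG R=OORR B=GGBB L=RROO
After move 3 (F): F=GBGB U=WWOR R=WOWR D=ROYY L=RYOY
After move 4 (F): F=GGBB U=WWYY R=OORR D=WWYY L=RROO
After move 5 (R): R=RORO U=WGYB F=GWBY D=WBYG B=YGWB
After move 6 (F): F=BGYW U=WGOR R=YOBO D=RRYG L=RWOB
After move 7 (U'): U=GRWO F=RWYW R=BGBO B=YOWB L=YGOB
Query 1: F[0] = R
Query 2: F[1] = W
Query 3: F[2] = Y
Query 4: L[0] = Y
Query 5: D[0] = R
Query 6: B[2] = W

Answer: R W Y Y R W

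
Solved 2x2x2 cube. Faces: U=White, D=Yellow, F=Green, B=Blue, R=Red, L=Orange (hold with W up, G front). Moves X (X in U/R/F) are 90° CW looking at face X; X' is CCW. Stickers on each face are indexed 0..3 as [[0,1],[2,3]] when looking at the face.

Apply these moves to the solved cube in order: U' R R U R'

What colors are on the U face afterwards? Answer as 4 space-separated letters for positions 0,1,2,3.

Answer: W O Y B

Derivation:
After move 1 (U'): U=WWWW F=OOGG R=GGRR B=RRBB L=BBOO
After move 2 (R): R=RGRG U=WOWG F=OYGY D=YBYR B=WRWB
After move 3 (R): R=RRGG U=WYWY F=OBGR D=YWYW B=GROB
After move 4 (U): U=WWYY F=RRGR R=GRGG B=BBOB L=OBOO
After move 5 (R'): R=RGGG U=WOYB F=RWGY D=YRYR B=WBWB
Query: U face = WOYB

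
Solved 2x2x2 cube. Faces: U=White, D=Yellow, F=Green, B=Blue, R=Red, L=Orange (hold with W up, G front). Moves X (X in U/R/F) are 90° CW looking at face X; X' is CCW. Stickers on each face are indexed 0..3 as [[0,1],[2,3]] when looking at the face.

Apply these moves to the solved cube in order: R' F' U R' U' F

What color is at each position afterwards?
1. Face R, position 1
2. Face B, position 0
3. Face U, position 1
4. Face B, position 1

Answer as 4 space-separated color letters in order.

After move 1 (R'): R=RRRR U=WBWB F=GWGW D=YGYG B=YBYB
After move 2 (F'): F=WWGG U=WBRR R=GRYR D=OOYG L=OBOW
After move 3 (U): U=RWRB F=GRGG R=YBYR B=OBYB L=WWOW
After move 4 (R'): R=BRYY U=RYRO F=GWGB D=ORYG B=GBOB
After move 5 (U'): U=YORR F=WWGB R=GWYY B=BROB L=GBOW
After move 6 (F): F=GWBW U=YOWB R=RWRY D=YGYG L=GOOR
Query 1: R[1] = W
Query 2: B[0] = B
Query 3: U[1] = O
Query 4: B[1] = R

Answer: W B O R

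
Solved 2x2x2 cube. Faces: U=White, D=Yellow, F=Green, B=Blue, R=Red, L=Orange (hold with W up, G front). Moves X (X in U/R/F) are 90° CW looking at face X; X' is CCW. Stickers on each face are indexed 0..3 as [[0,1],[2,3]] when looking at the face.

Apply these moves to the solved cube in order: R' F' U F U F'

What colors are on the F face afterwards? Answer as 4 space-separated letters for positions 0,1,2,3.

Answer: B R R G

Derivation:
After move 1 (R'): R=RRRR U=WBWB F=GWGW D=YGYG B=YBYB
After move 2 (F'): F=WWGG U=WBRR R=GRYR D=OOYG L=OBOW
After move 3 (U): U=RWRB F=GRGG R=YBYR B=OBYB L=WWOW
After move 4 (F): F=GGGR U=RWWW R=RBBR D=YYYG L=WOOO
After move 5 (U): U=WRWW F=RBGR R=OBBR B=WOYB L=GGOO
After move 6 (F'): F=BRRG U=WROB R=YBYR D=GOYG L=GWOW
Query: F face = BRRG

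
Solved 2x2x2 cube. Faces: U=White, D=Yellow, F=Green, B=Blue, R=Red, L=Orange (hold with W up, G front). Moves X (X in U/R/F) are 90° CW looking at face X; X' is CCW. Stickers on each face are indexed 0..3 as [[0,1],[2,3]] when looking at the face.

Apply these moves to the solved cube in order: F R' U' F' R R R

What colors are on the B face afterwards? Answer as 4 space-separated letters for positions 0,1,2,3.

Answer: G R Y B

Derivation:
After move 1 (F): F=GGGG U=WWOO R=WRWR D=RRYY L=OYOY
After move 2 (R'): R=RRWW U=WBOB F=GWGO D=RGYG B=YBRB
After move 3 (U'): U=BBWO F=OYGO R=GWWW B=RRRB L=YBOY
After move 4 (F'): F=YOOG U=BBGW R=GWRW D=BYYG L=YOOW
After move 5 (R): R=RGWW U=BOGG F=YYOG D=BRYR B=WRBB
After move 6 (R): R=WRWG U=BYGG F=YROR D=BBYW B=GROB
After move 7 (R): R=WWGR U=BRGR F=YBOW D=BOYG B=GRYB
Query: B face = GRYB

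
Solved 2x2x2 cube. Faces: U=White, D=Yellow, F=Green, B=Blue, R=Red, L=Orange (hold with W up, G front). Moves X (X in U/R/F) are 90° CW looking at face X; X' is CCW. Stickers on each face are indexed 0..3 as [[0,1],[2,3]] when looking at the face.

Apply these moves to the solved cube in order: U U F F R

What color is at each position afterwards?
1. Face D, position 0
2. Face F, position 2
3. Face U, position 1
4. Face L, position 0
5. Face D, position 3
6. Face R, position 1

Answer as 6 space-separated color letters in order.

Answer: W B G R G O

Derivation:
After move 1 (U): U=WWWW F=RRGG R=BBRR B=OOBB L=GGOO
After move 2 (U): U=WWWW F=BBGG R=OORR B=GGBB L=RROO
After move 3 (F): F=GBGB U=WWOR R=WOWR D=ROYY L=RYOY
After move 4 (F): F=GGBB U=WWYY R=OORR D=WWYY L=RROO
After move 5 (R): R=RORO U=WGYB F=GWBY D=WBYG B=YGWB
Query 1: D[0] = W
Query 2: F[2] = B
Query 3: U[1] = G
Query 4: L[0] = R
Query 5: D[3] = G
Query 6: R[1] = O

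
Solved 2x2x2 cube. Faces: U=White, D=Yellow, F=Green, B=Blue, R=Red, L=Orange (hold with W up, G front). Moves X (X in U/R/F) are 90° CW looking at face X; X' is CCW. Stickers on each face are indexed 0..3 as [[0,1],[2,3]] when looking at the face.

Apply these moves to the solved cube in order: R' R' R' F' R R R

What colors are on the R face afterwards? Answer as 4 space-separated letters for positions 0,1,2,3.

After move 1 (R'): R=RRRR U=WBWB F=GWGW D=YGYG B=YBYB
After move 2 (R'): R=RRRR U=WYWY F=GBGB D=YWYW B=GBGB
After move 3 (R'): R=RRRR U=WGWG F=GYGY D=YBYB B=WBWB
After move 4 (F'): F=YYGG U=WGRR R=BRYR D=OOYB L=OGOW
After move 5 (R): R=YBRR U=WYRG F=YOGB D=OWYW B=RBGB
After move 6 (R): R=RYRB U=WORB F=YWGW D=OGYR B=GBYB
After move 7 (R): R=RRBY U=WWRW F=YGGR D=OYYG B=BBOB
Query: R face = RRBY

Answer: R R B Y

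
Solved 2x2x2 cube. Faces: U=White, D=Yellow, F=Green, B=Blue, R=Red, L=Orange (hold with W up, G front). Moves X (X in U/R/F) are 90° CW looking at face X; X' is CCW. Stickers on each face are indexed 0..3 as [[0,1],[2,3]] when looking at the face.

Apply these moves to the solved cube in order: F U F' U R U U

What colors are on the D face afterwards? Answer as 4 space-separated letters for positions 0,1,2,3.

Answer: G B Y G

Derivation:
After move 1 (F): F=GGGG U=WWOO R=WRWR D=RRYY L=OYOY
After move 2 (U): U=OWOW F=WRGG R=BBWR B=OYBB L=GGOY
After move 3 (F'): F=RGWG U=OWBW R=RBRR D=GYYY L=GWOO
After move 4 (U): U=BOWW F=RBWG R=OYRR B=GWBB L=RGOO
After move 5 (R): R=RORY U=BBWG F=RYWY D=GBYG B=WWOB
After move 6 (U): U=WBGB F=ROWY R=WWRY B=RGOB L=RYOO
After move 7 (U): U=GWBB F=WWWY R=RGRY B=RYOB L=ROOO
Query: D face = GBYG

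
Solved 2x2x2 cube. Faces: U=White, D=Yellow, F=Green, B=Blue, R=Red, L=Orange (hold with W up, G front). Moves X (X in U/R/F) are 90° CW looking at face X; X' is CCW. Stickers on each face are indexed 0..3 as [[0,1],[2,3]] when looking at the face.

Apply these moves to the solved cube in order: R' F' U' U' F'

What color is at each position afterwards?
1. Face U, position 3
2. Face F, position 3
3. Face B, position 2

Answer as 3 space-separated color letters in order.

Answer: Y G Y

Derivation:
After move 1 (R'): R=RRRR U=WBWB F=GWGW D=YGYG B=YBYB
After move 2 (F'): F=WWGG U=WBRR R=GRYR D=OOYG L=OBOW
After move 3 (U'): U=BRWR F=OBGG R=WWYR B=GRYB L=YBOW
After move 4 (U'): U=RRBW F=YBGG R=OBYR B=WWYB L=GROW
After move 5 (F'): F=BGYG U=RROY R=OBOR D=RWYG L=GWOB
Query 1: U[3] = Y
Query 2: F[3] = G
Query 3: B[2] = Y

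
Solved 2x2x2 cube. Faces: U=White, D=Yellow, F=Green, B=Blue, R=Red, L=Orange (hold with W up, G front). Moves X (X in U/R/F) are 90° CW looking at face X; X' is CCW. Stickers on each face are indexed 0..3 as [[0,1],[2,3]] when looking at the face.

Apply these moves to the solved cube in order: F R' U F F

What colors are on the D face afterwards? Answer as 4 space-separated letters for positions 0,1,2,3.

Answer: B B Y G

Derivation:
After move 1 (F): F=GGGG U=WWOO R=WRWR D=RRYY L=OYOY
After move 2 (R'): R=RRWW U=WBOB F=GWGO D=RGYG B=YBRB
After move 3 (U): U=OWBB F=RRGO R=YBWW B=OYRB L=GWOY
After move 4 (F): F=GROR U=OWYW R=BBBW D=WYYG L=GROG
After move 5 (F): F=OGRR U=OWGR R=YBWW D=BBYG L=GWOY
Query: D face = BBYG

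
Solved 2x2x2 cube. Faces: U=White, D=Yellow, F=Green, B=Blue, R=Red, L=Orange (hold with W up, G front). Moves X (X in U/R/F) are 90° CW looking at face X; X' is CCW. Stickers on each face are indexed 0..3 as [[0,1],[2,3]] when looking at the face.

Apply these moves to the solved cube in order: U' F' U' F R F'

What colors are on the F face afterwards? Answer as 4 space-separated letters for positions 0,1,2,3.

After move 1 (U'): U=WWWW F=OOGG R=GGRR B=RRBB L=BBOO
After move 2 (F'): F=OGOG U=WWGR R=YGYR D=BOYY L=BWOW
After move 3 (U'): U=WRWG F=BWOG R=OGYR B=YGBB L=RROW
After move 4 (F): F=OBGW U=WRWR R=WGGR D=YOYY L=RBOO
After move 5 (R): R=GWRG U=WBWW F=OOGY D=YBYY B=RGRB
After move 6 (F'): F=OYOG U=WBGR R=BWYG D=BOYY L=RWOW
Query: F face = OYOG

Answer: O Y O G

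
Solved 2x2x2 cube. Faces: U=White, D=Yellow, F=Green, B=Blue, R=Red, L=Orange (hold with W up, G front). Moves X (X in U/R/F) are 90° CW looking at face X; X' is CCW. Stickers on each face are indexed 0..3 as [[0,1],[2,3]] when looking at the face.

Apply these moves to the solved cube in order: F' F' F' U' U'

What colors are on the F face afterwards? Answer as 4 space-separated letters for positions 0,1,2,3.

After move 1 (F'): F=GGGG U=WWRR R=YRYR D=OOYY L=OWOW
After move 2 (F'): F=GGGG U=WWYY R=OROR D=WWYY L=OROR
After move 3 (F'): F=GGGG U=WWOO R=WRWR D=RRYY L=OYOY
After move 4 (U'): U=WOWO F=OYGG R=GGWR B=WRBB L=BBOY
After move 5 (U'): U=OOWW F=BBGG R=OYWR B=GGBB L=WROY
Query: F face = BBGG

Answer: B B G G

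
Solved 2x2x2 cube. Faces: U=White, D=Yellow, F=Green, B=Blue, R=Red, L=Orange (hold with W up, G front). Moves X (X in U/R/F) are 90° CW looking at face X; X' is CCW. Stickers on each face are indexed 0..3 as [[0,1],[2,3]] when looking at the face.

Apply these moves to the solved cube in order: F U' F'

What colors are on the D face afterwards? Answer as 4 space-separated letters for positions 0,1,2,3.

Answer: B Y Y Y

Derivation:
After move 1 (F): F=GGGG U=WWOO R=WRWR D=RRYY L=OYOY
After move 2 (U'): U=WOWO F=OYGG R=GGWR B=WRBB L=BBOY
After move 3 (F'): F=YGOG U=WOGW R=RGRR D=BYYY L=BOOW
Query: D face = BYYY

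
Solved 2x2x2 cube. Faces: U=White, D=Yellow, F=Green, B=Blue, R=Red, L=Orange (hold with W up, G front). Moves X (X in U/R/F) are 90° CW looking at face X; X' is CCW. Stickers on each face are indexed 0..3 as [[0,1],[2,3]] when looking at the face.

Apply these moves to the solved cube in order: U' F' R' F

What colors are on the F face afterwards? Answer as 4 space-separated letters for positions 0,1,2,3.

Answer: O O R W

Derivation:
After move 1 (U'): U=WWWW F=OOGG R=GGRR B=RRBB L=BBOO
After move 2 (F'): F=OGOG U=WWGR R=YGYR D=BOYY L=BWOW
After move 3 (R'): R=GRYY U=WBGR F=OWOR D=BGYG B=YROB
After move 4 (F): F=OORW U=WBWW R=GRRY D=YGYG L=BBOG
Query: F face = OORW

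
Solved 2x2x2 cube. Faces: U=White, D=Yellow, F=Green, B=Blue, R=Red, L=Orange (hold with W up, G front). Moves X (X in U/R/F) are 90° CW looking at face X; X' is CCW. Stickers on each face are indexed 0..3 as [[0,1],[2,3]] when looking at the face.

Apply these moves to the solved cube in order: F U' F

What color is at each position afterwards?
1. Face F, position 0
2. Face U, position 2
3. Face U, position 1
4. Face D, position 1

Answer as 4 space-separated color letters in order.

Answer: G Y O G

Derivation:
After move 1 (F): F=GGGG U=WWOO R=WRWR D=RRYY L=OYOY
After move 2 (U'): U=WOWO F=OYGG R=GGWR B=WRBB L=BBOY
After move 3 (F): F=GOGY U=WOYB R=WGOR D=WGYY L=BROR
Query 1: F[0] = G
Query 2: U[2] = Y
Query 3: U[1] = O
Query 4: D[1] = G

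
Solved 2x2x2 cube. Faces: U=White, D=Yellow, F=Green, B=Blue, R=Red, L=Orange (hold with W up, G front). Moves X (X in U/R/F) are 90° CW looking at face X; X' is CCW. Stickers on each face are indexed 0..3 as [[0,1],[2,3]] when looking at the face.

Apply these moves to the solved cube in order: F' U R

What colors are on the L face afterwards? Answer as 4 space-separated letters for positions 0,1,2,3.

After move 1 (F'): F=GGGG U=WWRR R=YRYR D=OOYY L=OWOW
After move 2 (U): U=RWRW F=YRGG R=BBYR B=OWBB L=GGOW
After move 3 (R): R=YBRB U=RRRG F=YOGY D=OBYO B=WWWB
Query: L face = GGOW

Answer: G G O W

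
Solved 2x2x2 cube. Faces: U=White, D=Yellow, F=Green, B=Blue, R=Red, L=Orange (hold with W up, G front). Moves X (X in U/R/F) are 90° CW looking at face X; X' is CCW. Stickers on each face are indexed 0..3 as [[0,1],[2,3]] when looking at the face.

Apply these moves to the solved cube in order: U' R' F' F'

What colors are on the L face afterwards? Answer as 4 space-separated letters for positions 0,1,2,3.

Answer: B G O G

Derivation:
After move 1 (U'): U=WWWW F=OOGG R=GGRR B=RRBB L=BBOO
After move 2 (R'): R=GRGR U=WBWR F=OWGW D=YOYG B=YRYB
After move 3 (F'): F=WWOG U=WBGG R=ORYR D=BOYG L=BROW
After move 4 (F'): F=WGWO U=WBOY R=ORBR D=RWYG L=BGOG
Query: L face = BGOG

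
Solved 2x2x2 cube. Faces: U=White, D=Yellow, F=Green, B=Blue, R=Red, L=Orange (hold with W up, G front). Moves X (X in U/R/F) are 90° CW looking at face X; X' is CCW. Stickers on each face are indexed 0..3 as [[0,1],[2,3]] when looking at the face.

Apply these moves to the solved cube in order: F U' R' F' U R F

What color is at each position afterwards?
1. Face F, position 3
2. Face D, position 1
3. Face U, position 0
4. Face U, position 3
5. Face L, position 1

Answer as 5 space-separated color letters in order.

Answer: Y R G O B

Derivation:
After move 1 (F): F=GGGG U=WWOO R=WRWR D=RRYY L=OYOY
After move 2 (U'): U=WOWO F=OYGG R=GGWR B=WRBB L=BBOY
After move 3 (R'): R=GRGW U=WBWW F=OOGO D=RYYG B=YRRB
After move 4 (F'): F=OOOG U=WBGG R=YRRW D=BYYG L=BWOW
After move 5 (U): U=GWGB F=YROG R=YRRW B=BWRB L=OOOW
After move 6 (R): R=RYWR U=GRGG F=YYOG D=BRYB B=BWWB
After move 7 (F): F=OYGY U=GRWO R=GYGR D=WRYB L=OBOR
Query 1: F[3] = Y
Query 2: D[1] = R
Query 3: U[0] = G
Query 4: U[3] = O
Query 5: L[1] = B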